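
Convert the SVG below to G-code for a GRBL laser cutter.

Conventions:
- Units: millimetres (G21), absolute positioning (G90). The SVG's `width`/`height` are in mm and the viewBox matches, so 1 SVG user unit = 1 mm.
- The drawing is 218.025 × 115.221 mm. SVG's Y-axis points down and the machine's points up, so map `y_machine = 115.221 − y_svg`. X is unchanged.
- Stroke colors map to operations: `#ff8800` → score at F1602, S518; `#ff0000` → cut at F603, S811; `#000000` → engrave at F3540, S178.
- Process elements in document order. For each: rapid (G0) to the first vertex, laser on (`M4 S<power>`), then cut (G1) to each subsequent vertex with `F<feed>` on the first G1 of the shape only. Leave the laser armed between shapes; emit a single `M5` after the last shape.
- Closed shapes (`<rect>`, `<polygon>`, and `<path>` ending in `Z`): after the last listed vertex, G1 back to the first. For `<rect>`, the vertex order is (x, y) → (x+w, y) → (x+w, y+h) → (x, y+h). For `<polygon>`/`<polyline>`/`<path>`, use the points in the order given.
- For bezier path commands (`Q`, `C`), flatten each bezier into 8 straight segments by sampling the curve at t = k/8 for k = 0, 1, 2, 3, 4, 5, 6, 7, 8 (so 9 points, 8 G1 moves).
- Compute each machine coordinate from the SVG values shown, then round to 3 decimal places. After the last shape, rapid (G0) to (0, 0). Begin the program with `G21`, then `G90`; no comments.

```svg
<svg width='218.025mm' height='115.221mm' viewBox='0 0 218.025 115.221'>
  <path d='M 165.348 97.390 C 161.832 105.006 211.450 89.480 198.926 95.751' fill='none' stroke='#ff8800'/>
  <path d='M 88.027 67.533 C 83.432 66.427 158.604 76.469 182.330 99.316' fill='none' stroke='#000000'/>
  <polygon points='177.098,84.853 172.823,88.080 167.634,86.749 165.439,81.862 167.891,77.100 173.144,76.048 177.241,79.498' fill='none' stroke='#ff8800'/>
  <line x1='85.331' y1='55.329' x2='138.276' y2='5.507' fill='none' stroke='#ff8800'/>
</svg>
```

viewBox `0 0 218.025 115.221` with mm width/height → 1 unit = 1 mm. Flip: y_m = 115.221 − y_svg.

**Shape 1** — `<path>` cubic bezier, stroke `#ff8800` → score (S518, F1602). Control points (SVG): P0=(165.348,97.390), P1=(161.832,105.006), P2=(211.450,89.480), P3=(198.926,95.751); sampled at t=k/8. Machine vertices: (165.348,17.831) → (166.295,15.972) → (170.872,15.756) → (177.729,16.656) → (185.515,18.146) → (192.878,19.699) → (198.469,20.788) → (200.935,20.888) → (198.926,19.470). Open path.

**Shape 2** — `<path>` cubic bezier, stroke `#000000` → engrave (S178, F3540). Control points (SVG): P0=(88.027,67.533), P1=(83.432,66.427), P2=(158.604,76.469), P3=(182.330,99.316); sampled at t=k/8. Machine vertices: (88.027,47.688) → (89.787,47.577) → (97.487,46.401) → (109.590,44.142) → (124.558,40.779) → (140.854,36.293) → (156.940,30.665) → (171.277,23.876) → (182.330,15.905). Open path.

**Shape 3** — `<polygon>` regular polygon, stroke `#ff8800` → score (S518, F1602). Machine vertices: (177.098,30.368) → (172.823,27.141) → (167.634,28.472) → (165.439,33.359) → (167.891,38.121) → (173.144,39.173) → (177.241,35.723) → (177.098,30.368). Closed: final G1 returns to the first vertex.

**Shape 4** — `<line>` line segment, stroke `#ff8800` → score (S518, F1602). Machine vertices: (85.331,59.892) → (138.276,109.714). Open path.

G21
G90
G0 X165.348 Y17.831
M4 S518
G1 X166.295 Y15.972 F1602
G1 X170.872 Y15.756
G1 X177.729 Y16.656
G1 X185.515 Y18.146
G1 X192.878 Y19.699
G1 X198.469 Y20.788
G1 X200.935 Y20.888
G1 X198.926 Y19.470
G0 X88.027 Y47.688
M4 S178
G1 X89.787 Y47.577 F3540
G1 X97.487 Y46.401
G1 X109.590 Y44.142
G1 X124.558 Y40.779
G1 X140.854 Y36.293
G1 X156.940 Y30.665
G1 X171.277 Y23.876
G1 X182.330 Y15.905
G0 X177.098 Y30.368
M4 S518
G1 X172.823 Y27.141 F1602
G1 X167.634 Y28.472
G1 X165.439 Y33.359
G1 X167.891 Y38.121
G1 X173.144 Y39.173
G1 X177.241 Y35.723
G1 X177.098 Y30.368
G0 X85.331 Y59.892
M4 S518
G1 X138.276 Y109.714 F1602
M5
G0 X0.000 Y0.000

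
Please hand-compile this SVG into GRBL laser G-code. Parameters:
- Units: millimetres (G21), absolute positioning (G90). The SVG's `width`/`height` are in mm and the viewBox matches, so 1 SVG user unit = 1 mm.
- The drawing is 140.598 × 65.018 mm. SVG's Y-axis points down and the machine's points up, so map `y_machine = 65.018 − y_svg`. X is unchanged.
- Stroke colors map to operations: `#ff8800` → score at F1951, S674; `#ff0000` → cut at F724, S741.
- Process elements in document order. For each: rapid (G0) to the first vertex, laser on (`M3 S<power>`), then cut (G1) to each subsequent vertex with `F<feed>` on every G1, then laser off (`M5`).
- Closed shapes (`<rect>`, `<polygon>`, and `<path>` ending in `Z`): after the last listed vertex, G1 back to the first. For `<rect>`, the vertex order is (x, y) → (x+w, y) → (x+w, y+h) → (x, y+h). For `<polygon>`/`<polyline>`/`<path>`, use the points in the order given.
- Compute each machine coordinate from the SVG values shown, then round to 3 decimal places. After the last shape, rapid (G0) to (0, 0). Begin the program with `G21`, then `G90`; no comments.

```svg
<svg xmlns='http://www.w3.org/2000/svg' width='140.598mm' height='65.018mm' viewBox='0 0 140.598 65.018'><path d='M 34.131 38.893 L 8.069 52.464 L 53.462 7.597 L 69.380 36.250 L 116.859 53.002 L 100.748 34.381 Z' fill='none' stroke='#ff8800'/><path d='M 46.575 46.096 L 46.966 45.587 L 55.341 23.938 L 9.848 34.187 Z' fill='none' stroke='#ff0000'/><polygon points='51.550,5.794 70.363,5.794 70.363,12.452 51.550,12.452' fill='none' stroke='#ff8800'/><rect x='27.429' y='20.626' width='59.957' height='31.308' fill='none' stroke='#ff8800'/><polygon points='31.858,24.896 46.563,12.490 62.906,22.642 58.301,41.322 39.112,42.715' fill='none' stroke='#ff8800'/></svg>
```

G21
G90
G0 X34.131 Y26.125
M3 S674
G1 X8.069 Y12.554 F1951
G1 X53.462 Y57.421 F1951
G1 X69.380 Y28.768 F1951
G1 X116.859 Y12.016 F1951
G1 X100.748 Y30.637 F1951
G1 X34.131 Y26.125 F1951
M5
G0 X46.575 Y18.922
M3 S741
G1 X46.966 Y19.431 F724
G1 X55.341 Y41.080 F724
G1 X9.848 Y30.831 F724
G1 X46.575 Y18.922 F724
M5
G0 X51.550 Y59.224
M3 S674
G1 X70.363 Y59.224 F1951
G1 X70.363 Y52.566 F1951
G1 X51.550 Y52.566 F1951
G1 X51.550 Y59.224 F1951
M5
G0 X27.429 Y44.392
M3 S674
G1 X87.386 Y44.392 F1951
G1 X87.386 Y13.084 F1951
G1 X27.429 Y13.084 F1951
G1 X27.429 Y44.392 F1951
M5
G0 X31.858 Y40.122
M3 S674
G1 X46.563 Y52.528 F1951
G1 X62.906 Y42.376 F1951
G1 X58.301 Y23.696 F1951
G1 X39.112 Y22.303 F1951
G1 X31.858 Y40.122 F1951
M5
G0 X0.000 Y0.000

viewBox `0 0 140.598 65.018` with mm width/height → 1 unit = 1 mm. Flip: y_m = 65.018 − y_svg.

**Shape 1** — `<path>` closed polygon, stroke `#ff8800` → score (S674, F1951). Machine vertices: (34.131,26.125) → (8.069,12.554) → (53.462,57.421) → (69.380,28.768) → (116.859,12.016) → (100.748,30.637) → (34.131,26.125). Closed: final G1 returns to the first vertex.

**Shape 2** — `<path>` closed polygon, stroke `#ff0000` → cut (S741, F724). Machine vertices: (46.575,18.922) → (46.966,19.431) → (55.341,41.080) → (9.848,30.831) → (46.575,18.922). Closed: final G1 returns to the first vertex.

**Shape 3** — `<polygon>` rectangle, stroke `#ff8800` → score (S674, F1951). Machine vertices: (51.550,59.224) → (70.363,59.224) → (70.363,52.566) → (51.550,52.566) → (51.550,59.224). Closed: final G1 returns to the first vertex.

**Shape 4** — `<rect>` rectangle, stroke `#ff8800` → score (S674, F1951). Machine vertices: (27.429,44.392) → (87.386,44.392) → (87.386,13.084) → (27.429,13.084) → (27.429,44.392). Closed: final G1 returns to the first vertex.

**Shape 5** — `<polygon>` regular polygon, stroke `#ff8800` → score (S674, F1951). Machine vertices: (31.858,40.122) → (46.563,52.528) → (62.906,42.376) → (58.301,23.696) → (39.112,22.303) → (31.858,40.122). Closed: final G1 returns to the first vertex.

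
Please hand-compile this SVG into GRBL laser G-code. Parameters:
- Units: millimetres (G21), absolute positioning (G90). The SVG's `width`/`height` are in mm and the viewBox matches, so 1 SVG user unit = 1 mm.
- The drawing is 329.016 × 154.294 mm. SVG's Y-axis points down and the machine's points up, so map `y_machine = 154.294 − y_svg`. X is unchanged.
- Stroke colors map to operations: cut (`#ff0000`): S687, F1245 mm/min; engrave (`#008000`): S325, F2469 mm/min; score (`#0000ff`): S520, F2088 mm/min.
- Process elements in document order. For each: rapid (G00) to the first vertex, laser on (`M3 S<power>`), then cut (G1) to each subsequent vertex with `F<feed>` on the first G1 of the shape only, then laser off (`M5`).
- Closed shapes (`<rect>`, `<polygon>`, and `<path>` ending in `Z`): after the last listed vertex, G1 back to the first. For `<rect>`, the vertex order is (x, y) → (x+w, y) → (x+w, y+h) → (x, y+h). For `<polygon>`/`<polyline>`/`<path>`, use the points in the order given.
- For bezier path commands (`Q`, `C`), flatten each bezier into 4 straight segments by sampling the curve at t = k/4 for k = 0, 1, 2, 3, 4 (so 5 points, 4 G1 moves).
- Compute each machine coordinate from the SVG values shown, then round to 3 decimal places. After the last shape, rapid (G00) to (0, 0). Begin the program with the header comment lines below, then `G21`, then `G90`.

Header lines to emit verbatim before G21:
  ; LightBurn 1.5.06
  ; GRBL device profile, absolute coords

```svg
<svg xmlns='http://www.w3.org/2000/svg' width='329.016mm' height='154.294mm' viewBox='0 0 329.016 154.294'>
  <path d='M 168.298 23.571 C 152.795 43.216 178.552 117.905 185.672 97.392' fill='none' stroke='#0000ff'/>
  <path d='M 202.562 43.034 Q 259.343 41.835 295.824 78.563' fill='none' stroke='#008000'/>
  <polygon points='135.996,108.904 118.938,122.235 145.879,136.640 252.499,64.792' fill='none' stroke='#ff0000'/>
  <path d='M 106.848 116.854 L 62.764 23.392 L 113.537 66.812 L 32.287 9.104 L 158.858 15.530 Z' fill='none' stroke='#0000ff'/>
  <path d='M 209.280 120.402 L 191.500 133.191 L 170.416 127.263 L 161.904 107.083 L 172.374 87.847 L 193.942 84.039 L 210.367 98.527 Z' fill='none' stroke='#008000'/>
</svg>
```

1 u = 1 mm; y_m = 154.294 − y.

[1] `<path>` cubic bezier, #0000ff→score S520 F2088: (168.298,130.723) → (163.471,108.016) → (168.501,78.753) → (177.773,57.020) → (185.672,56.902)

[2] `<path>` quadratic bezier, #008000→engrave S325 F2469: (202.562,111.260) → (229.684,109.489) → (254.268,102.977) → (276.315,91.725) → (295.824,75.731)

[3] `<polygon>` closed polygon, #ff0000→cut S687 F1245: (135.996,45.390) → (118.938,32.059) → (145.879,17.654) → (252.499,89.502) → (135.996,45.390) (closed)

[4] `<path>` closed polygon, #0000ff→score S520 F2088: (106.848,37.440) → (62.764,130.902) → (113.537,87.482) → (32.287,145.190) → (158.858,138.764) → (106.848,37.440) (closed)

[5] `<path>` regular polygon, #008000→engrave S325 F2469: (209.280,33.892) → (191.500,21.103) → (170.416,27.031) → (161.904,47.211) → (172.374,66.447) → (193.942,70.255) → (210.367,55.767) → (209.280,33.892) (closed)

; LightBurn 1.5.06
; GRBL device profile, absolute coords
G21
G90
G00 X168.298 Y130.723
M3 S520
G1 X163.471 Y108.016 F2088
G1 X168.501 Y78.753
G1 X177.773 Y57.020
G1 X185.672 Y56.902
M5
G00 X202.562 Y111.260
M3 S325
G1 X229.684 Y109.489 F2469
G1 X254.268 Y102.977
G1 X276.315 Y91.725
G1 X295.824 Y75.731
M5
G00 X135.996 Y45.390
M3 S687
G1 X118.938 Y32.059 F1245
G1 X145.879 Y17.654
G1 X252.499 Y89.502
G1 X135.996 Y45.390
M5
G00 X106.848 Y37.440
M3 S520
G1 X62.764 Y130.902 F2088
G1 X113.537 Y87.482
G1 X32.287 Y145.190
G1 X158.858 Y138.764
G1 X106.848 Y37.440
M5
G00 X209.280 Y33.892
M3 S325
G1 X191.500 Y21.103 F2469
G1 X170.416 Y27.031
G1 X161.904 Y47.211
G1 X172.374 Y66.447
G1 X193.942 Y70.255
G1 X210.367 Y55.767
G1 X209.280 Y33.892
M5
G00 X0.000 Y0.000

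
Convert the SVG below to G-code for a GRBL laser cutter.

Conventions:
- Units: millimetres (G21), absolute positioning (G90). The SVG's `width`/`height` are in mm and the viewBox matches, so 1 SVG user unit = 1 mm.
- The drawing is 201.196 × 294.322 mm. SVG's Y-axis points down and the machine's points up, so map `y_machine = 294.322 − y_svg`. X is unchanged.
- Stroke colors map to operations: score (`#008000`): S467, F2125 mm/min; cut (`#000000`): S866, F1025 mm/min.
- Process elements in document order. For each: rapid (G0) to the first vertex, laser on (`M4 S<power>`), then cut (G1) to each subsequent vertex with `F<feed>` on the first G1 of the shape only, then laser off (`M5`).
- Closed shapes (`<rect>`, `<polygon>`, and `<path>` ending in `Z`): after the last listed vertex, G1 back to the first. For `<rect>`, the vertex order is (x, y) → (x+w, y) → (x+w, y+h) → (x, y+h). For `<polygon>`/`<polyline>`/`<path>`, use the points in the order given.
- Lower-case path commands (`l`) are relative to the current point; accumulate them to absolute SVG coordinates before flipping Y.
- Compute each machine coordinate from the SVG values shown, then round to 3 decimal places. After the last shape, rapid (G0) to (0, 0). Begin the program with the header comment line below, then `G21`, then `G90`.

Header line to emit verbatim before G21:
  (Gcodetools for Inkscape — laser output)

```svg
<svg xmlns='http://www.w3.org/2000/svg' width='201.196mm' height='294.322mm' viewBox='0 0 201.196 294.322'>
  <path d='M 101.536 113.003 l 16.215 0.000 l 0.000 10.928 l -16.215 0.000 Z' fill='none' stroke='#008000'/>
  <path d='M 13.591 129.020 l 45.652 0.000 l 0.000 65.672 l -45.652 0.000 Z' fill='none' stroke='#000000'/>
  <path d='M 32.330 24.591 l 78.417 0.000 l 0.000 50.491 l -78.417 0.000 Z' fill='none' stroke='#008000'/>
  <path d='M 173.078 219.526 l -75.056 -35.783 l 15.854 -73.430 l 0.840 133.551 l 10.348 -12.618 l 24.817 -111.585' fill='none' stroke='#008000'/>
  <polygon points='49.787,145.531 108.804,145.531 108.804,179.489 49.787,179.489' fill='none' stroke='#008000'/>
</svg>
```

(Gcodetools for Inkscape — laser output)
G21
G90
G0 X101.536 Y181.319
M4 S467
G1 X117.751 Y181.319 F2125
G1 X117.751 Y170.391
G1 X101.536 Y170.391
G1 X101.536 Y181.319
M5
G0 X13.591 Y165.302
M4 S866
G1 X59.243 Y165.302 F1025
G1 X59.243 Y99.630
G1 X13.591 Y99.630
G1 X13.591 Y165.302
M5
G0 X32.330 Y269.731
M4 S467
G1 X110.747 Y269.731 F2125
G1 X110.747 Y219.240
G1 X32.330 Y219.240
G1 X32.330 Y269.731
M5
G0 X173.078 Y74.796
M4 S467
G1 X98.022 Y110.579 F2125
G1 X113.876 Y184.009
G1 X114.716 Y50.458
G1 X125.064 Y63.076
G1 X149.881 Y174.661
M5
G0 X49.787 Y148.791
M4 S467
G1 X108.804 Y148.791 F2125
G1 X108.804 Y114.833
G1 X49.787 Y114.833
G1 X49.787 Y148.791
M5
G0 X0.000 Y0.000

1 u = 1 mm; y_m = 294.322 − y.

[1] `<path>` rectangle, #008000→score S467 F2125: (101.536,181.319) → (117.751,181.319) → (117.751,170.391) → (101.536,170.391) → (101.536,181.319) (closed)

[2] `<path>` rectangle, #000000→cut S866 F1025: (13.591,165.302) → (59.243,165.302) → (59.243,99.630) → (13.591,99.630) → (13.591,165.302) (closed)

[3] `<path>` rectangle, #008000→score S467 F2125: (32.330,269.731) → (110.747,269.731) → (110.747,219.240) → (32.330,219.240) → (32.330,269.731) (closed)

[4] `<path>` open polyline, #008000→score S467 F2125: (173.078,74.796) → (98.022,110.579) → (113.876,184.009) → (114.716,50.458) → (125.064,63.076) → (149.881,174.661)

[5] `<polygon>` rectangle, #008000→score S467 F2125: (49.787,148.791) → (108.804,148.791) → (108.804,114.833) → (49.787,114.833) → (49.787,148.791) (closed)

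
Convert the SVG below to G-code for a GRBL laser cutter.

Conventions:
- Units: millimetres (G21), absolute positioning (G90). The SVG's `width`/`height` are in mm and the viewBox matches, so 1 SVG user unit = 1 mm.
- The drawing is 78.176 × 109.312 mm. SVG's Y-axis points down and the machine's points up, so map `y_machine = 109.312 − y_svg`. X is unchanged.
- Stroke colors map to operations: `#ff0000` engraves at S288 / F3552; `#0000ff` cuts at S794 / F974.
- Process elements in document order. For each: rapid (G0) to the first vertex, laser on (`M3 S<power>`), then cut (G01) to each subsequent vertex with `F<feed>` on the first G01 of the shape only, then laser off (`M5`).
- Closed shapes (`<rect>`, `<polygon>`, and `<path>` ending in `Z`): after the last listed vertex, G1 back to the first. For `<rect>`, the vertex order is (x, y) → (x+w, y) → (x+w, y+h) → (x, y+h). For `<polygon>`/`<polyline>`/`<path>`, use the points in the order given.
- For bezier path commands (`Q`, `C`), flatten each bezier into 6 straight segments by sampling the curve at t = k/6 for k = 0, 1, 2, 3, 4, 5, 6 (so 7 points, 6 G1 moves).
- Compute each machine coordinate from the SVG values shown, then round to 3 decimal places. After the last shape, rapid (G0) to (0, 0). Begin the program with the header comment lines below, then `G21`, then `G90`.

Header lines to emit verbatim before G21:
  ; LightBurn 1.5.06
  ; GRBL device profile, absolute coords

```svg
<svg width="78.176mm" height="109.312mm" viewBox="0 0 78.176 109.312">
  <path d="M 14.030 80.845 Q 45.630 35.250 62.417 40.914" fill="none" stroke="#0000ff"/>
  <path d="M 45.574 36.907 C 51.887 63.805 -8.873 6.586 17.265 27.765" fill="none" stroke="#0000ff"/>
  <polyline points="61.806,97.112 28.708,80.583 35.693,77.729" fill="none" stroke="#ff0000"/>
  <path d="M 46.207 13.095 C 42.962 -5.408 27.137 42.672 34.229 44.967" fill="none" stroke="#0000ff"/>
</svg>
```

; LightBurn 1.5.06
; GRBL device profile, absolute coords
G21
G90
G0 X14.030 Y28.467
M3 S794
G01 X24.152 Y42.241 F974
G01 X33.451 Y53.168
G01 X41.927 Y61.247
G01 X49.580 Y66.479
G01 X56.410 Y68.862
G01 X62.417 Y68.398
M5
G0 X45.574 Y72.405
M3 S794
G01 X43.854 Y65.213 F974
G01 X35.232 Y67.527
G01 X23.985 Y74.831
G01 X14.390 Y82.612
G01 X10.725 Y86.356
G01 X17.265 Y81.547
M5
G0 X61.806 Y12.200
M3 S288
G01 X28.708 Y28.729 F3552
G01 X35.693 Y31.583
M5
G0 X46.207 Y96.217
M3 S794
G01 X43.701 Y100.440 F974
G01 X40.083 Y96.687
G01 X36.342 Y88.080
G01 X33.461 Y77.740
G01 X32.428 Y68.788
G01 X34.229 Y64.345
M5
G0 X0.000 Y0.000

viewBox `0 0 78.176 109.312` with mm width/height → 1 unit = 1 mm. Flip: y_m = 109.312 − y_svg.

**Shape 1** — `<path>` quadratic bezier, stroke `#0000ff` → cut (S794, F974). Control points (SVG): P0=(14.030,80.845), P1=(45.630,35.250), P2=(62.417,40.914); sampled at t=k/6. Machine vertices: (14.030,28.467) → (24.152,42.241) → (33.451,53.168) → (41.927,61.247) → (49.580,66.479) → (56.410,68.862) → (62.417,68.398). Open path.

**Shape 2** — `<path>` cubic bezier, stroke `#0000ff` → cut (S794, F974). Control points (SVG): P0=(45.574,36.907), P1=(51.887,63.805), P2=(-8.873,6.586), P3=(17.265,27.765); sampled at t=k/6. Machine vertices: (45.574,72.405) → (43.854,65.213) → (35.232,67.527) → (23.985,74.831) → (14.390,82.612) → (10.725,86.356) → (17.265,81.547). Open path.

**Shape 3** — `<polyline>` open polyline, stroke `#ff0000` → engrave (S288, F3552). Machine vertices: (61.806,12.200) → (28.708,28.729) → (35.693,31.583). Open path.

**Shape 4** — `<path>` cubic bezier, stroke `#0000ff` → cut (S794, F974). Control points (SVG): P0=(46.207,13.095), P1=(42.962,-5.408), P2=(27.137,42.672), P3=(34.229,44.967); sampled at t=k/6. Machine vertices: (46.207,96.217) → (43.701,100.440) → (40.083,96.687) → (36.342,88.080) → (33.461,77.740) → (32.428,68.788) → (34.229,64.345). Open path.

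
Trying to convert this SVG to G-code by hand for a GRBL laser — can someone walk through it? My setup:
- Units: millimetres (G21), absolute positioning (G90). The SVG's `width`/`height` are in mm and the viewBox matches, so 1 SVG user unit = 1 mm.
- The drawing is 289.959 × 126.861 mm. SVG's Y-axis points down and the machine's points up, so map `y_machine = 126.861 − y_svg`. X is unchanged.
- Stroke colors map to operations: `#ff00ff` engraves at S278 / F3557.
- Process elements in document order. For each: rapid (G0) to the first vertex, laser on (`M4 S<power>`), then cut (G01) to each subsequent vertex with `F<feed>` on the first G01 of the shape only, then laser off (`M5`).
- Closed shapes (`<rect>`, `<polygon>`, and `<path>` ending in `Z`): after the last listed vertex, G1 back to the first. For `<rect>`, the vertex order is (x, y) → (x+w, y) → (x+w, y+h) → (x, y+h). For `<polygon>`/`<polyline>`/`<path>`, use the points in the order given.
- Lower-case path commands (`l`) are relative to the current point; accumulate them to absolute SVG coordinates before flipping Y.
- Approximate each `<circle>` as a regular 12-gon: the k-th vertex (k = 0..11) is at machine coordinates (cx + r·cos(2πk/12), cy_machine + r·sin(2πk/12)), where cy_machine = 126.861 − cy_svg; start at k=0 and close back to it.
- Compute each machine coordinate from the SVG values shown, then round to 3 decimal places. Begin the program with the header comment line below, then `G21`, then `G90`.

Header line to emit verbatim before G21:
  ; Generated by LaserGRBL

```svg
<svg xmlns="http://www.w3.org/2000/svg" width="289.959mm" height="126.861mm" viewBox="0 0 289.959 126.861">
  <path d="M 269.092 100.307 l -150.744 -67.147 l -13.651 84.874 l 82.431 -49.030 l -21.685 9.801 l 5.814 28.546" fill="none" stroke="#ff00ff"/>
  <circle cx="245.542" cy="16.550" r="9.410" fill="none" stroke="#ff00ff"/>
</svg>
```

1 u = 1 mm; y_m = 126.861 − y.

[1] `<path>` open polyline, #ff00ff→engrave S278 F3557: (269.092,26.554) → (118.348,93.701) → (104.697,8.827) → (187.128,57.857) → (165.443,48.056) → (171.257,19.510)

[2] `<circle>` circle, #ff00ff→engrave S278 F3557: (254.952,110.311) → (253.691,115.016) → (250.247,118.460) → (245.542,119.721) → (240.837,118.460) → (237.393,115.016) → (236.132,110.311) → (237.393,105.606) → (240.837,102.162) → (245.542,100.901) → (250.247,102.162) → (253.691,105.606) → (254.952,110.311) (closed)

; Generated by LaserGRBL
G21
G90
G0 X269.092 Y26.554
M4 S278
G01 X118.348 Y93.701 F3557
G01 X104.697 Y8.827
G01 X187.128 Y57.857
G01 X165.443 Y48.056
G01 X171.257 Y19.510
M5
G0 X254.952 Y110.311
M4 S278
G01 X253.691 Y115.016 F3557
G01 X250.247 Y118.460
G01 X245.542 Y119.721
G01 X240.837 Y118.460
G01 X237.393 Y115.016
G01 X236.132 Y110.311
G01 X237.393 Y105.606
G01 X240.837 Y102.162
G01 X245.542 Y100.901
G01 X250.247 Y102.162
G01 X253.691 Y105.606
G01 X254.952 Y110.311
M5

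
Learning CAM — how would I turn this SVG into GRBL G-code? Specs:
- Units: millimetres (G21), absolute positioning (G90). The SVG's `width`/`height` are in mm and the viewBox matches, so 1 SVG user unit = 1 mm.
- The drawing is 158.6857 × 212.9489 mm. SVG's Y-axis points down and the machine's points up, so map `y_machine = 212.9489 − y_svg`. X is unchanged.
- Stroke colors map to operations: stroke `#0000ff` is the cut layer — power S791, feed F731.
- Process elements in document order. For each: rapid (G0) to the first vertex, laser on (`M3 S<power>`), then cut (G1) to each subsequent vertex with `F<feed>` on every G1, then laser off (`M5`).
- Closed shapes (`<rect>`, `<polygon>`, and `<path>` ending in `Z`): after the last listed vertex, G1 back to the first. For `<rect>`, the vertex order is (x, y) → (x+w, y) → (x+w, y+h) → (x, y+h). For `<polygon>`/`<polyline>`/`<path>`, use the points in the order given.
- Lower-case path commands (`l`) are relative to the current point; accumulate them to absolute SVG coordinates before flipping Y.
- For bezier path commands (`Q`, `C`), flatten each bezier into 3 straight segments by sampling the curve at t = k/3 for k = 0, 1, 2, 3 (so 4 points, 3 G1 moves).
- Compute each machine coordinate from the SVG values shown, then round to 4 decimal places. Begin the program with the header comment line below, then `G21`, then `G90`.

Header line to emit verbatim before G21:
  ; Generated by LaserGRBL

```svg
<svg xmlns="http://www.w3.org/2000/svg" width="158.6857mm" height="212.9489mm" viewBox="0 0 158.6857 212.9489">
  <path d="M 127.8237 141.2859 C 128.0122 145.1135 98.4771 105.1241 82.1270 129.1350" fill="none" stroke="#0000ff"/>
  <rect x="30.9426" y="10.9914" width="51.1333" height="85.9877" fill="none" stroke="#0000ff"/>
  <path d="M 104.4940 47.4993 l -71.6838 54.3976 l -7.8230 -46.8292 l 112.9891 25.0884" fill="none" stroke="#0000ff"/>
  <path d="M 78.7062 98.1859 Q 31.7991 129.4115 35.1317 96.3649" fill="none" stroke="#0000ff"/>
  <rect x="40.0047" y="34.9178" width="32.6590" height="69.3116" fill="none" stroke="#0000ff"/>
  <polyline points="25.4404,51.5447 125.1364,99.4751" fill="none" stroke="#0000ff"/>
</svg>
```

Since the viewBox matches the mm dimensions, user units are millimetres directly. The only transform is the Y-flip y_m = 212.9489 − y_svg.

Shape 1 is a cubic bezier drawn with `<path>`. Its stroke #0000ff means cut at S791, F731. After flipping Y the toolpath is (127.8237,71.6630) → (119.6935,78.4478) → (101.2829,90.4846) → (82.1270,83.8139).

Shape 2 is a rectangle drawn with `<rect>`. Its stroke #0000ff means cut at S791, F731. After flipping Y the toolpath is (30.9426,201.9575) → (82.0759,201.9575) → (82.0759,115.9698) → (30.9426,115.9698) → (30.9426,201.9575), returning to the start.

Shape 3 is a open polyline drawn with `<path>`. Its stroke #0000ff means cut at S791, F731. After flipping Y the toolpath is (104.4940,165.4496) → (32.8102,111.0520) → (24.9872,157.8812) → (137.9763,132.7928).

Shape 4 is a quadratic bezier drawn with `<path>`. Its stroke #0000ff means cut at S791, F731. After flipping Y the toolpath is (78.7062,114.7630) → (53.0170,101.0873) → (38.4922,101.6943) → (35.1317,116.5840).

Shape 5 is a rectangle drawn with `<rect>`. Its stroke #0000ff means cut at S791, F731. After flipping Y the toolpath is (40.0047,178.0311) → (72.6637,178.0311) → (72.6637,108.7195) → (40.0047,108.7195) → (40.0047,178.0311), returning to the start.

Shape 6 is a line segment drawn with `<polyline>`. Its stroke #0000ff means cut at S791, F731. After flipping Y the toolpath is (25.4404,161.4042) → (125.1364,113.4738).

; Generated by LaserGRBL
G21
G90
G0 X127.8237 Y71.6630
M3 S791
G1 X119.6935 Y78.4478 F731
G1 X101.2829 Y90.4846 F731
G1 X82.1270 Y83.8139 F731
M5
G0 X30.9426 Y201.9575
M3 S791
G1 X82.0759 Y201.9575 F731
G1 X82.0759 Y115.9698 F731
G1 X30.9426 Y115.9698 F731
G1 X30.9426 Y201.9575 F731
M5
G0 X104.4940 Y165.4496
M3 S791
G1 X32.8102 Y111.0520 F731
G1 X24.9872 Y157.8812 F731
G1 X137.9763 Y132.7928 F731
M5
G0 X78.7062 Y114.7630
M3 S791
G1 X53.0170 Y101.0873 F731
G1 X38.4922 Y101.6943 F731
G1 X35.1317 Y116.5840 F731
M5
G0 X40.0047 Y178.0311
M3 S791
G1 X72.6637 Y178.0311 F731
G1 X72.6637 Y108.7195 F731
G1 X40.0047 Y108.7195 F731
G1 X40.0047 Y178.0311 F731
M5
G0 X25.4404 Y161.4042
M3 S791
G1 X125.1364 Y113.4738 F731
M5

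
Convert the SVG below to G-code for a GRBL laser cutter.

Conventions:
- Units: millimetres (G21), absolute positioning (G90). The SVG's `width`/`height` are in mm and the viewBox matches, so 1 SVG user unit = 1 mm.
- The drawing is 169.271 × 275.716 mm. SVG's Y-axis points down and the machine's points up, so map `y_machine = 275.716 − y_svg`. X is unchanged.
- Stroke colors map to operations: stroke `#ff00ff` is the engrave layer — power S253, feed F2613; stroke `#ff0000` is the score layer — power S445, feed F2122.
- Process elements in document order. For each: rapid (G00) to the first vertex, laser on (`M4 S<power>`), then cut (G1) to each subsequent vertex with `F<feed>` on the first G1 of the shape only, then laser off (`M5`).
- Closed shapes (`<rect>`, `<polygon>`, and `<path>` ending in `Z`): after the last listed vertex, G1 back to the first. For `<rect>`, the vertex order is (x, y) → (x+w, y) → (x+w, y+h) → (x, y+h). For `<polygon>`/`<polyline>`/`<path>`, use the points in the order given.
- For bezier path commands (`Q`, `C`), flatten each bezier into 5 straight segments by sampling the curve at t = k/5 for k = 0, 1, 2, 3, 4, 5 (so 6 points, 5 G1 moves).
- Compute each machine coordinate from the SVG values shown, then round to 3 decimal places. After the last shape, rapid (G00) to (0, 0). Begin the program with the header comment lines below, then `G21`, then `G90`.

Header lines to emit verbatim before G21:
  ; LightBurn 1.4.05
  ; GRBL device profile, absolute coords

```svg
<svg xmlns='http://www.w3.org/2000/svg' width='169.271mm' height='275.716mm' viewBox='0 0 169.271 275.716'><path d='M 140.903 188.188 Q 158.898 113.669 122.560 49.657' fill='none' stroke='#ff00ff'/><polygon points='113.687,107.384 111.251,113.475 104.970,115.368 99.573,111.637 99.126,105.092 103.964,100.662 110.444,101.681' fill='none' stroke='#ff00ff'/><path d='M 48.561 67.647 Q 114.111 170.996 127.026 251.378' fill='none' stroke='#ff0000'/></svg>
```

; LightBurn 1.4.05
; GRBL device profile, absolute coords
G21
G90
G00 X140.903 Y87.528
M4 S253
G1 X145.928 Y116.915 F2613
G1 X146.606 Y145.462
G1 X142.937 Y173.168
G1 X134.922 Y200.034
G1 X122.560 Y226.059
M5
G00 X113.687 Y168.332
M4 S253
G1 X111.251 Y162.241 F2613
G1 X104.970 Y160.348
G1 X99.573 Y164.079
G1 X99.126 Y170.624
G1 X103.964 Y175.054
G1 X110.444 Y174.035
G1 X113.687 Y168.332
M5
G00 X48.561 Y208.069
M4 S445
G1 X72.676 Y167.648 F2122
G1 X92.579 Y129.065
G1 X108.272 Y92.318
G1 X119.755 Y57.409
G1 X127.026 Y24.338
M5
G00 X0.000 Y0.000

viewBox `0 0 169.271 275.716` with mm width/height → 1 unit = 1 mm. Flip: y_m = 275.716 − y_svg.

**Shape 1** — `<path>` quadratic bezier, stroke `#ff00ff` → engrave (S253, F2613). Control points (SVG): P0=(140.903,188.188), P1=(158.898,113.669), P2=(122.560,49.657); sampled at t=k/5. Machine vertices: (140.903,87.528) → (145.928,116.915) → (146.606,145.462) → (142.937,173.168) → (134.922,200.034) → (122.560,226.059). Open path.

**Shape 2** — `<polygon>` regular polygon, stroke `#ff00ff` → engrave (S253, F2613). Machine vertices: (113.687,168.332) → (111.251,162.241) → (104.970,160.348) → (99.573,164.079) → (99.126,170.624) → (103.964,175.054) → (110.444,174.035) → (113.687,168.332). Closed: final G1 returns to the first vertex.

**Shape 3** — `<path>` quadratic bezier, stroke `#ff0000` → score (S445, F2122). Control points (SVG): P0=(48.561,67.647), P1=(114.111,170.996), P2=(127.026,251.378); sampled at t=k/5. Machine vertices: (48.561,208.069) → (72.676,167.648) → (92.579,129.065) → (108.272,92.318) → (119.755,57.409) → (127.026,24.338). Open path.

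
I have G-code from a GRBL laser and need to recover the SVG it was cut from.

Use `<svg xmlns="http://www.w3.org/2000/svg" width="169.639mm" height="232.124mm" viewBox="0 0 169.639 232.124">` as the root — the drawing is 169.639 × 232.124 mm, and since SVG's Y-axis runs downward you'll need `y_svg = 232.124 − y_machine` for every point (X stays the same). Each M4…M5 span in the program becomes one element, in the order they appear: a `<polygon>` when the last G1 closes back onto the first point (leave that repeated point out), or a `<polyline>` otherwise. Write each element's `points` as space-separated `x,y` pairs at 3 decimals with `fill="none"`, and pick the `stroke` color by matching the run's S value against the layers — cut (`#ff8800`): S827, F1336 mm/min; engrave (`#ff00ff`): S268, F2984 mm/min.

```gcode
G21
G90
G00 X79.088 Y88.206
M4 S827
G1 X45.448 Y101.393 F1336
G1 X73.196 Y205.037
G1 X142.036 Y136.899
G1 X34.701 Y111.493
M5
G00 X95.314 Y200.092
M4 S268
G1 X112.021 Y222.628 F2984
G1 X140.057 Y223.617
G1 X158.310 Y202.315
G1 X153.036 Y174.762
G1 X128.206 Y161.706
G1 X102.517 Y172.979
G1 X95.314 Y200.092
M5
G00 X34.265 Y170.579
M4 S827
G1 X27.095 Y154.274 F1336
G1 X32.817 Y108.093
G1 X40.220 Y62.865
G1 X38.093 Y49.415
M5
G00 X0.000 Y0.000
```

Each laser-on run becomes one SVG element. Flip Y back into SVG space with y_svg = 232.124 − y_machine.

Run 1: S827 ⇒ cut layer `#ff8800`. The run is open, so emit a `<polyline>` with points (Y-flipped): 79.088,143.918 45.448,130.731 73.196,27.087 142.036,95.225 34.701,120.631.

Run 2: the run's S268 means `#ff00ff` (engrave). The run returns to its start, so emit a `<polygon>` with points (Y-flipped): 95.314,32.032 112.021,9.496 140.057,8.507 158.310,29.809 153.036,57.362 128.206,70.418 102.517,59.145.

Run 3: S827 ⇒ cut layer `#ff8800`. The run is open, so emit a `<polyline>` with points (Y-flipped): 34.265,61.545 27.095,77.850 32.817,124.031 40.220,169.259 38.093,182.709.

<svg xmlns="http://www.w3.org/2000/svg" width="169.639mm" height="232.124mm" viewBox="0 0 169.639 232.124">
  <polyline points="79.088,143.918 45.448,130.731 73.196,27.087 142.036,95.225 34.701,120.631" fill="none" stroke="#ff8800"/>
  <polygon points="95.314,32.032 112.021,9.496 140.057,8.507 158.310,29.809 153.036,57.362 128.206,70.418 102.517,59.145" fill="none" stroke="#ff00ff"/>
  <polyline points="34.265,61.545 27.095,77.850 32.817,124.031 40.220,169.259 38.093,182.709" fill="none" stroke="#ff8800"/>
</svg>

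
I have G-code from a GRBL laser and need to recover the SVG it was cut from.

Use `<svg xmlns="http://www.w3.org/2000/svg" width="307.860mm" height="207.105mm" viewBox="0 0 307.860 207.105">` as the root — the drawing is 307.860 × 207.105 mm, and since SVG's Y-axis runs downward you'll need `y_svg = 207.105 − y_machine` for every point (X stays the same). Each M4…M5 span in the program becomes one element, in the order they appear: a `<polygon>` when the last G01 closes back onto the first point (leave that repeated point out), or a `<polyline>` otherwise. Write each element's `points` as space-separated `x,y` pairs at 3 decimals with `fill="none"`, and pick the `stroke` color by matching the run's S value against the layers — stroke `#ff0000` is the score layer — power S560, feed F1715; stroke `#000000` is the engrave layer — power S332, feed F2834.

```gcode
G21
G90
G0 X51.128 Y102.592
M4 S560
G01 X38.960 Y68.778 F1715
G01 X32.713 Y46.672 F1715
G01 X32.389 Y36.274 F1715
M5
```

<svg xmlns="http://www.w3.org/2000/svg" width="307.860mm" height="207.105mm" viewBox="0 0 307.860 207.105">
  <polyline points="51.128,104.513 38.960,138.327 32.713,160.433 32.389,170.831" fill="none" stroke="#ff0000"/>
</svg>

Machine Y-up, SVG Y-down with viewBox height 207.105, so y_svg = 207.105 − y_machine; X carries over. Every run uses S560, so all elements get stroke `#ff0000` (score).

Run 1: The run is open, so emit a `<polyline>` with points (Y-flipped): 51.128,104.513 38.960,138.327 32.713,160.433 32.389,170.831.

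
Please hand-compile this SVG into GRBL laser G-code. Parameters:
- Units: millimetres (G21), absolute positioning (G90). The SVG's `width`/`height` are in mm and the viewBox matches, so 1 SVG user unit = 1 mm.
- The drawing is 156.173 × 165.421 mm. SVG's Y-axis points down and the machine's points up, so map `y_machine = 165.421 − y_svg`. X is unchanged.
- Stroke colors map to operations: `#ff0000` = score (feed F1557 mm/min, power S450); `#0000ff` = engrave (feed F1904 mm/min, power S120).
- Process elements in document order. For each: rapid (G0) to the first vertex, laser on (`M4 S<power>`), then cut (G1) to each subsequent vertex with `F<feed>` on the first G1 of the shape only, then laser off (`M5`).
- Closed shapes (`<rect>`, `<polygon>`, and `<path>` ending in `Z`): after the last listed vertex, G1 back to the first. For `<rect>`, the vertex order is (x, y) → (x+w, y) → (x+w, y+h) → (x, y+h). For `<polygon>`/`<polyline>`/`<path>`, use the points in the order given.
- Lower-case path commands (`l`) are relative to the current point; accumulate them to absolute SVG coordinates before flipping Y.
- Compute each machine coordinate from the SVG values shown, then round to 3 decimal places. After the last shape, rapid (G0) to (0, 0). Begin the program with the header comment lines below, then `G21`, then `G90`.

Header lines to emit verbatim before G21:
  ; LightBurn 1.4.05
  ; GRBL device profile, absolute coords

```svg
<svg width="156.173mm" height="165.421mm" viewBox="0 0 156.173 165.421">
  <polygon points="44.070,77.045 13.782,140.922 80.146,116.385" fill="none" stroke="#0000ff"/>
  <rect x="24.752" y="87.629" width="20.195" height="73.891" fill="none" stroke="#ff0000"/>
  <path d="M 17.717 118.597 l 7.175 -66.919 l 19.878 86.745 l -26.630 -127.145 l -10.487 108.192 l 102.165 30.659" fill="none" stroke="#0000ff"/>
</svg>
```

; LightBurn 1.4.05
; GRBL device profile, absolute coords
G21
G90
G0 X44.070 Y88.376
M4 S120
G1 X13.782 Y24.499 F1904
G1 X80.146 Y49.036
G1 X44.070 Y88.376
M5
G0 X24.752 Y77.792
M4 S450
G1 X44.947 Y77.792 F1557
G1 X44.947 Y3.901
G1 X24.752 Y3.901
G1 X24.752 Y77.792
M5
G0 X17.717 Y46.824
M4 S120
G1 X24.892 Y113.743 F1904
G1 X44.770 Y26.998
G1 X18.140 Y154.143
G1 X7.653 Y45.951
G1 X109.818 Y15.292
M5
G0 X0.000 Y0.000

viewBox `0 0 156.173 165.421` with mm width/height → 1 unit = 1 mm. Flip: y_m = 165.421 − y_svg.

**Shape 1** — `<polygon>` closed polygon, stroke `#0000ff` → engrave (S120, F1904). Machine vertices: (44.070,88.376) → (13.782,24.499) → (80.146,49.036) → (44.070,88.376). Closed: final G1 returns to the first vertex.

**Shape 2** — `<rect>` rectangle, stroke `#ff0000` → score (S450, F1557). Machine vertices: (24.752,77.792) → (44.947,77.792) → (44.947,3.901) → (24.752,3.901) → (24.752,77.792). Closed: final G1 returns to the first vertex.

**Shape 3** — `<path>` open polyline, stroke `#0000ff` → engrave (S120, F1904). Machine vertices: (17.717,46.824) → (24.892,113.743) → (44.770,26.998) → (18.140,154.143) → (7.653,45.951) → (109.818,15.292). Open path.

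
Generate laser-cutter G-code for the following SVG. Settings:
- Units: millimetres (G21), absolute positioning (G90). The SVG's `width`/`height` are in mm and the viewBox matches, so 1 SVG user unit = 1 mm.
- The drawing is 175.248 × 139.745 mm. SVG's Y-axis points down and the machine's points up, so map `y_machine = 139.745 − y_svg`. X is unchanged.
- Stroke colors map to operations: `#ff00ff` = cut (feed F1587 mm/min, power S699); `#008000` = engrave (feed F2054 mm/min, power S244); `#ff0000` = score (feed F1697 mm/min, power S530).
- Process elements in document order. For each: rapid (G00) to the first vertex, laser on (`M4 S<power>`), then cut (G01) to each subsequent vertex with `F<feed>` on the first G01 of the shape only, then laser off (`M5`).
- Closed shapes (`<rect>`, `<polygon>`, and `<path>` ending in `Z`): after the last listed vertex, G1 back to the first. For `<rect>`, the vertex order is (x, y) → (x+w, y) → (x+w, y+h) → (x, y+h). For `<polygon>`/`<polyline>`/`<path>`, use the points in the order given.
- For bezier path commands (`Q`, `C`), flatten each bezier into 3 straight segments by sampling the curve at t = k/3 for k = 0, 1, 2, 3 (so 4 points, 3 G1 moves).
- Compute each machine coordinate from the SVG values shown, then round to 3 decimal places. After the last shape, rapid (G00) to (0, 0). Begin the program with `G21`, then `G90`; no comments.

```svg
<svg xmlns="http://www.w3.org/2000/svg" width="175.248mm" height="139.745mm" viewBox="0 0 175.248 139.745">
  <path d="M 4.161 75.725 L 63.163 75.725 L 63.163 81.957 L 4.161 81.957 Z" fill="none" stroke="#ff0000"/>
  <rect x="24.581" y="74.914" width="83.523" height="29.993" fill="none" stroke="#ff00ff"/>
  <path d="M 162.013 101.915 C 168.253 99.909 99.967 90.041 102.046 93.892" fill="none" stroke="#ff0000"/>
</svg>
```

G21
G90
G00 X4.161 Y64.020
M4 S530
G01 X63.163 Y64.020 F1697
G01 X63.163 Y57.788
G01 X4.161 Y57.788
G01 X4.161 Y64.020
M5
G00 X24.581 Y64.831
M4 S699
G01 X108.104 Y64.831 F1587
G01 X108.104 Y34.838
G01 X24.581 Y34.838
G01 X24.581 Y64.831
M5
G00 X162.013 Y37.830
M4 S530
G01 X148.777 Y41.657 F1697
G01 X118.056 Y45.930
G01 X102.046 Y45.853
M5
G00 X0.000 Y0.000

1 u = 1 mm; y_m = 139.745 − y.

[1] `<path>` rectangle, #ff0000→score S530 F1697: (4.161,64.020) → (63.163,64.020) → (63.163,57.788) → (4.161,57.788) → (4.161,64.020) (closed)

[2] `<rect>` rectangle, #ff00ff→cut S699 F1587: (24.581,64.831) → (108.104,64.831) → (108.104,34.838) → (24.581,34.838) → (24.581,64.831) (closed)

[3] `<path>` cubic bezier, #ff0000→score S530 F1697: (162.013,37.830) → (148.777,41.657) → (118.056,45.930) → (102.046,45.853)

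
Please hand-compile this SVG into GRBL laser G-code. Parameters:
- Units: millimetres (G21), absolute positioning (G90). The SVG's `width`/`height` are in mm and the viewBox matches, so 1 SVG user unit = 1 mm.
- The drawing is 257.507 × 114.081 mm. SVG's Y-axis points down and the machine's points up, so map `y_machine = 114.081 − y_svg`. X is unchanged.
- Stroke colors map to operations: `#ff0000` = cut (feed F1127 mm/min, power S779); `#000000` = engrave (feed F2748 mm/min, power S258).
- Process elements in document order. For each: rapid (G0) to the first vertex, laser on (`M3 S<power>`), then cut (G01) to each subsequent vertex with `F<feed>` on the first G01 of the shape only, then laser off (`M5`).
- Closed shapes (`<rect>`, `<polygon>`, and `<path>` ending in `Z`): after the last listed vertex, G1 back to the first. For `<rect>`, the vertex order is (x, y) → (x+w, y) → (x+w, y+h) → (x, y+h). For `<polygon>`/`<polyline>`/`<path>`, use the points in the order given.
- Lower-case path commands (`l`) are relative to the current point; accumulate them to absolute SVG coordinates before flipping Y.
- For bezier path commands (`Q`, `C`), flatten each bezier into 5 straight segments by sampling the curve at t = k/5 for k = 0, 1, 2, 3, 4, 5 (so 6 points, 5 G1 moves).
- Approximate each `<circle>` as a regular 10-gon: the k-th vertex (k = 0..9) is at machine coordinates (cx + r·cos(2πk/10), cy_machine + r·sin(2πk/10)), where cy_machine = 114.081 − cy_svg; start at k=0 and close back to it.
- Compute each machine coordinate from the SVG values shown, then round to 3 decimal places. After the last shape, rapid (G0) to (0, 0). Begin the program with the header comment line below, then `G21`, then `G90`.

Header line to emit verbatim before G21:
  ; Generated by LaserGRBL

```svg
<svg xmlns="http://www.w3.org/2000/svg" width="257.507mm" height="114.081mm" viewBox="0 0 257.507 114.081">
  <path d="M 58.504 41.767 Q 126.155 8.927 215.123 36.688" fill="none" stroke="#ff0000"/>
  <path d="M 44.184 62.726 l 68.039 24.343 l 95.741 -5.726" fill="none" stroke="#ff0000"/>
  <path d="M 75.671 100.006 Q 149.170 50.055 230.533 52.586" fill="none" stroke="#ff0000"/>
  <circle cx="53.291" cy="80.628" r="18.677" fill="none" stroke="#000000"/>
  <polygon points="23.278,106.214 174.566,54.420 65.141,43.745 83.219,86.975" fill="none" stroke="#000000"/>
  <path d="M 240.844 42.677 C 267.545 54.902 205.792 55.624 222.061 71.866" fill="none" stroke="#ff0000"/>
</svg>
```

1 u = 1 mm; y_m = 114.081 − y.

[1] `<path>` quadratic bezier, #ff0000→cut S779 F1127: (58.504,72.314) → (86.417,83.026) → (116.036,88.890) → (147.359,89.906) → (180.388,86.073) → (215.123,77.393)

[2] `<path>` open polyline, #ff0000→cut S779 F1127: (44.184,51.355) → (112.223,27.012) → (207.964,32.738)

[3] `<path>` quadratic bezier, #ff0000→cut S779 F1127: (75.671,14.075) → (105.385,31.956) → (135.728,45.639) → (166.701,55.123) → (198.302,60.408) → (230.533,61.495)

[4] `<circle>` circle, #000000→engrave S258 F2748: (71.968,33.453) → (68.401,44.431) → (59.063,51.216) → (47.519,51.216) → (38.181,44.431) → (34.614,33.453) → (38.181,22.475) → (47.519,15.690) → (59.063,15.690) → (68.401,22.475) → (71.968,33.453) (closed)

[5] `<polygon>` closed polygon, #000000→engrave S258 F2748: (23.278,7.867) → (174.566,59.661) → (65.141,70.336) → (83.219,27.106) → (23.278,7.867) (closed)

[6] `<path>` cubic bezier, #ff0000→cut S779 F1127: (240.844,71.404) → (247.582,65.233) → (241.082,60.526) → (229.334,55.985) → (220.330,50.314) → (222.061,42.215)

; Generated by LaserGRBL
G21
G90
G0 X58.504 Y72.314
M3 S779
G01 X86.417 Y83.026 F1127
G01 X116.036 Y88.890
G01 X147.359 Y89.906
G01 X180.388 Y86.073
G01 X215.123 Y77.393
M5
G0 X44.184 Y51.355
M3 S779
G01 X112.223 Y27.012 F1127
G01 X207.964 Y32.738
M5
G0 X75.671 Y14.075
M3 S779
G01 X105.385 Y31.956 F1127
G01 X135.728 Y45.639
G01 X166.701 Y55.123
G01 X198.302 Y60.408
G01 X230.533 Y61.495
M5
G0 X71.968 Y33.453
M3 S258
G01 X68.401 Y44.431 F2748
G01 X59.063 Y51.216
G01 X47.519 Y51.216
G01 X38.181 Y44.431
G01 X34.614 Y33.453
G01 X38.181 Y22.475
G01 X47.519 Y15.690
G01 X59.063 Y15.690
G01 X68.401 Y22.475
G01 X71.968 Y33.453
M5
G0 X23.278 Y7.867
M3 S258
G01 X174.566 Y59.661 F2748
G01 X65.141 Y70.336
G01 X83.219 Y27.106
G01 X23.278 Y7.867
M5
G0 X240.844 Y71.404
M3 S779
G01 X247.582 Y65.233 F1127
G01 X241.082 Y60.526
G01 X229.334 Y55.985
G01 X220.330 Y50.314
G01 X222.061 Y42.215
M5
G0 X0.000 Y0.000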